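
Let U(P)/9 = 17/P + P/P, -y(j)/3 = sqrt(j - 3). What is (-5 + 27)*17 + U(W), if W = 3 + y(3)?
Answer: 434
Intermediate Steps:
y(j) = -3*sqrt(-3 + j) (y(j) = -3*sqrt(j - 3) = -3*sqrt(-3 + j))
W = 3 (W = 3 - 3*sqrt(-3 + 3) = 3 - 3*sqrt(0) = 3 - 3*0 = 3 + 0 = 3)
U(P) = 9 + 153/P (U(P) = 9*(17/P + P/P) = 9*(17/P + 1) = 9*(1 + 17/P) = 9 + 153/P)
(-5 + 27)*17 + U(W) = (-5 + 27)*17 + (9 + 153/3) = 22*17 + (9 + 153*(1/3)) = 374 + (9 + 51) = 374 + 60 = 434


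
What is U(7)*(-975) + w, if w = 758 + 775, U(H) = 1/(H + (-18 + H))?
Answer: 7107/4 ≈ 1776.8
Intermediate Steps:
U(H) = 1/(-18 + 2*H)
w = 1533
U(7)*(-975) + w = (1/(2*(-9 + 7)))*(-975) + 1533 = ((½)/(-2))*(-975) + 1533 = ((½)*(-½))*(-975) + 1533 = -¼*(-975) + 1533 = 975/4 + 1533 = 7107/4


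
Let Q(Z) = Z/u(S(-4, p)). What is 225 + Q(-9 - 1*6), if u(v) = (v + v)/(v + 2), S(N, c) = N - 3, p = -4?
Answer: 3075/14 ≈ 219.64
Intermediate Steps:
S(N, c) = -3 + N
u(v) = 2*v/(2 + v) (u(v) = (2*v)/(2 + v) = 2*v/(2 + v))
Q(Z) = 5*Z/14 (Q(Z) = Z/((2*(-3 - 4)/(2 + (-3 - 4)))) = Z/((2*(-7)/(2 - 7))) = Z/((2*(-7)/(-5))) = Z/((2*(-7)*(-⅕))) = Z/(14/5) = Z*(5/14) = 5*Z/14)
225 + Q(-9 - 1*6) = 225 + 5*(-9 - 1*6)/14 = 225 + 5*(-9 - 6)/14 = 225 + (5/14)*(-15) = 225 - 75/14 = 3075/14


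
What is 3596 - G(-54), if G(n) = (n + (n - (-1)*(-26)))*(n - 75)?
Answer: -13690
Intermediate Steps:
G(n) = (-75 + n)*(-26 + 2*n) (G(n) = (n + (n - 1*26))*(-75 + n) = (n + (n - 26))*(-75 + n) = (n + (-26 + n))*(-75 + n) = (-26 + 2*n)*(-75 + n) = (-75 + n)*(-26 + 2*n))
3596 - G(-54) = 3596 - (1950 - 176*(-54) + 2*(-54)²) = 3596 - (1950 + 9504 + 2*2916) = 3596 - (1950 + 9504 + 5832) = 3596 - 1*17286 = 3596 - 17286 = -13690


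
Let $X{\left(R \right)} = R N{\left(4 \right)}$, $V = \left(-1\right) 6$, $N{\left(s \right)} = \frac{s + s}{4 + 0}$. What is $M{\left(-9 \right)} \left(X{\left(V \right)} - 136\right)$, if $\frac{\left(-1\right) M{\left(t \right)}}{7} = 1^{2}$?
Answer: $1036$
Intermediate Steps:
$M{\left(t \right)} = -7$ ($M{\left(t \right)} = - 7 \cdot 1^{2} = \left(-7\right) 1 = -7$)
$N{\left(s \right)} = \frac{s}{2}$ ($N{\left(s \right)} = \frac{2 s}{4} = 2 s \frac{1}{4} = \frac{s}{2}$)
$V = -6$
$X{\left(R \right)} = 2 R$ ($X{\left(R \right)} = R \frac{1}{2} \cdot 4 = R 2 = 2 R$)
$M{\left(-9 \right)} \left(X{\left(V \right)} - 136\right) = - 7 \left(2 \left(-6\right) - 136\right) = - 7 \left(-12 - 136\right) = \left(-7\right) \left(-148\right) = 1036$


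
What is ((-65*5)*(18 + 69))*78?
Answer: -2205450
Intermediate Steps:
((-65*5)*(18 + 69))*78 = -325*87*78 = -28275*78 = -2205450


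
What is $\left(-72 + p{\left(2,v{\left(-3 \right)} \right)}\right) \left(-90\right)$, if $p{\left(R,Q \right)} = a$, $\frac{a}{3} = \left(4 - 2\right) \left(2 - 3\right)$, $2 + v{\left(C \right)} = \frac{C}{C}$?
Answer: $7020$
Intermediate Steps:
$v{\left(C \right)} = -1$ ($v{\left(C \right)} = -2 + \frac{C}{C} = -2 + 1 = -1$)
$a = -6$ ($a = 3 \left(4 - 2\right) \left(2 - 3\right) = 3 \cdot 2 \left(-1\right) = 3 \left(-2\right) = -6$)
$p{\left(R,Q \right)} = -6$
$\left(-72 + p{\left(2,v{\left(-3 \right)} \right)}\right) \left(-90\right) = \left(-72 - 6\right) \left(-90\right) = \left(-78\right) \left(-90\right) = 7020$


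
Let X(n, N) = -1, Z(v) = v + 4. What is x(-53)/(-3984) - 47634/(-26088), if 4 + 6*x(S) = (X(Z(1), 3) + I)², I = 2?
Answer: 15815575/8661216 ≈ 1.8260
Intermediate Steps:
Z(v) = 4 + v
x(S) = -½ (x(S) = -⅔ + (-1 + 2)²/6 = -⅔ + (⅙)*1² = -⅔ + (⅙)*1 = -⅔ + ⅙ = -½)
x(-53)/(-3984) - 47634/(-26088) = -½/(-3984) - 47634/(-26088) = -½*(-1/3984) - 47634*(-1/26088) = 1/7968 + 7939/4348 = 15815575/8661216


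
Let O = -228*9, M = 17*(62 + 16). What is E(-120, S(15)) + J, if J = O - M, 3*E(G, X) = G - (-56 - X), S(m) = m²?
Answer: -9973/3 ≈ -3324.3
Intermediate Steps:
E(G, X) = 56/3 + G/3 + X/3 (E(G, X) = (G - (-56 - X))/3 = (G + (56 + X))/3 = (56 + G + X)/3 = 56/3 + G/3 + X/3)
M = 1326 (M = 17*78 = 1326)
O = -2052
J = -3378 (J = -2052 - 1*1326 = -2052 - 1326 = -3378)
E(-120, S(15)) + J = (56/3 + (⅓)*(-120) + (⅓)*15²) - 3378 = (56/3 - 40 + (⅓)*225) - 3378 = (56/3 - 40 + 75) - 3378 = 161/3 - 3378 = -9973/3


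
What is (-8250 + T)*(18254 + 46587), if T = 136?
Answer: -526119874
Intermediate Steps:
(-8250 + T)*(18254 + 46587) = (-8250 + 136)*(18254 + 46587) = -8114*64841 = -526119874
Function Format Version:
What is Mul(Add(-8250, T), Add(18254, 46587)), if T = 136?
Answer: -526119874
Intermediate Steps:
Mul(Add(-8250, T), Add(18254, 46587)) = Mul(Add(-8250, 136), Add(18254, 46587)) = Mul(-8114, 64841) = -526119874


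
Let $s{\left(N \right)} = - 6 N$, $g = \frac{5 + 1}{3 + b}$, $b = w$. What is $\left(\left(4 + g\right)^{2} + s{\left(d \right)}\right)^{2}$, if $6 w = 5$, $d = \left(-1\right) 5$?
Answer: $\frac{1040320516}{279841} \approx 3717.5$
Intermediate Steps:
$d = -5$
$w = \frac{5}{6}$ ($w = \frac{1}{6} \cdot 5 = \frac{5}{6} \approx 0.83333$)
$b = \frac{5}{6} \approx 0.83333$
$g = \frac{36}{23}$ ($g = \frac{5 + 1}{3 + \frac{5}{6}} = \frac{6}{\frac{23}{6}} = 6 \cdot \frac{6}{23} = \frac{36}{23} \approx 1.5652$)
$\left(\left(4 + g\right)^{2} + s{\left(d \right)}\right)^{2} = \left(\left(4 + \frac{36}{23}\right)^{2} - -30\right)^{2} = \left(\left(\frac{128}{23}\right)^{2} + 30\right)^{2} = \left(\frac{16384}{529} + 30\right)^{2} = \left(\frac{32254}{529}\right)^{2} = \frac{1040320516}{279841}$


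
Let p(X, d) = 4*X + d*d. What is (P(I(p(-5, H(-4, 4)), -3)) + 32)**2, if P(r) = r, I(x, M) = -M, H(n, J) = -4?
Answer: 1225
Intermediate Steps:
p(X, d) = d**2 + 4*X (p(X, d) = 4*X + d**2 = d**2 + 4*X)
(P(I(p(-5, H(-4, 4)), -3)) + 32)**2 = (-1*(-3) + 32)**2 = (3 + 32)**2 = 35**2 = 1225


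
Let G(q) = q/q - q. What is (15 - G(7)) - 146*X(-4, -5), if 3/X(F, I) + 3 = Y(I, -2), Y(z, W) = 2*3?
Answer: -125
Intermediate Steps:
G(q) = 1 - q
Y(z, W) = 6
X(F, I) = 1 (X(F, I) = 3/(-3 + 6) = 3/3 = 3*(⅓) = 1)
(15 - G(7)) - 146*X(-4, -5) = (15 - (1 - 1*7)) - 146*1 = (15 - (1 - 7)) - 146 = (15 - 1*(-6)) - 146 = (15 + 6) - 146 = 21 - 146 = -125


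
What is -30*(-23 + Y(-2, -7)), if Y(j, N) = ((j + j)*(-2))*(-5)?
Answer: 1890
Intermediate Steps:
Y(j, N) = 20*j (Y(j, N) = ((2*j)*(-2))*(-5) = -4*j*(-5) = 20*j)
-30*(-23 + Y(-2, -7)) = -30*(-23 + 20*(-2)) = -30*(-23 - 40) = -30*(-63) = 1890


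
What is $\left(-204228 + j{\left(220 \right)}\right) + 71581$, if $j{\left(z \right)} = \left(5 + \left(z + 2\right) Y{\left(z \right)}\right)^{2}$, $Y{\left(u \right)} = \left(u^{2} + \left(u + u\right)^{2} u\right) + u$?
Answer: $89609276502509213378$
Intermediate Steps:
$Y{\left(u \right)} = u + u^{2} + 4 u^{3}$ ($Y{\left(u \right)} = \left(u^{2} + \left(2 u\right)^{2} u\right) + u = \left(u^{2} + 4 u^{2} u\right) + u = \left(u^{2} + 4 u^{3}\right) + u = u + u^{2} + 4 u^{3}$)
$j{\left(z \right)} = \left(5 + z \left(2 + z\right) \left(1 + z + 4 z^{2}\right)\right)^{2}$ ($j{\left(z \right)} = \left(5 + \left(z + 2\right) z \left(1 + z + 4 z^{2}\right)\right)^{2} = \left(5 + \left(2 + z\right) z \left(1 + z + 4 z^{2}\right)\right)^{2} = \left(5 + z \left(2 + z\right) \left(1 + z + 4 z^{2}\right)\right)^{2}$)
$\left(-204228 + j{\left(220 \right)}\right) + 71581 = \left(-204228 + \left(5 + 2 \cdot 220 + 3 \cdot 220^{2} + 4 \cdot 220^{4} + 9 \cdot 220^{3}\right)^{2}\right) + 71581 = \left(-204228 + \left(5 + 440 + 3 \cdot 48400 + 4 \cdot 2342560000 + 9 \cdot 10648000\right)^{2}\right) + 71581 = \left(-204228 + \left(5 + 440 + 145200 + 9370240000 + 95832000\right)^{2}\right) + 71581 = \left(-204228 + 9466217645^{2}\right) + 71581 = \left(-204228 + 89609276502509346025\right) + 71581 = 89609276502509141797 + 71581 = 89609276502509213378$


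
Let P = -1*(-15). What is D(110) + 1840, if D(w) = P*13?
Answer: 2035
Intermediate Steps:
P = 15
D(w) = 195 (D(w) = 15*13 = 195)
D(110) + 1840 = 195 + 1840 = 2035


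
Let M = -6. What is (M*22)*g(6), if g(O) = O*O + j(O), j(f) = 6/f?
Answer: -4884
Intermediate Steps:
g(O) = O**2 + 6/O (g(O) = O*O + 6/O = O**2 + 6/O)
(M*22)*g(6) = (-6*22)*((6 + 6**3)/6) = -22*(6 + 216) = -22*222 = -132*37 = -4884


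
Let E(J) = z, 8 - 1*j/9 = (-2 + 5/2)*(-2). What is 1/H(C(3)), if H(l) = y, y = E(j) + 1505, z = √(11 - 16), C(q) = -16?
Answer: 301/453006 - I*√5/2265030 ≈ 0.00066445 - 9.8721e-7*I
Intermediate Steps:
j = 81 (j = 72 - 9*(-2 + 5/2)*(-2) = 72 - 9*(-2)/2 = 72 - 9*(-1) = 72 + 9 = 81)
z = I*√5 (z = √(-5) = I*√5 ≈ 2.2361*I)
E(J) = I*√5
y = 1505 + I*√5 (y = I*√5 + 1505 = 1505 + I*√5 ≈ 1505.0 + 2.2361*I)
H(l) = 1505 + I*√5
1/H(C(3)) = 1/(1505 + I*√5)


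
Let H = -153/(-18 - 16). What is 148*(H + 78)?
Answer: 12210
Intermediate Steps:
H = 9/2 (H = -153/(-34) = -153*(-1/34) = 9/2 ≈ 4.5000)
148*(H + 78) = 148*(9/2 + 78) = 148*(165/2) = 12210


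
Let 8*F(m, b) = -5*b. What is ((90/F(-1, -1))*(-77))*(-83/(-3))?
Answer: -306768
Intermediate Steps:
F(m, b) = -5*b/8 (F(m, b) = (-5*b)/8 = -5*b/8)
((90/F(-1, -1))*(-77))*(-83/(-3)) = ((90/((-5/8*(-1))))*(-77))*(-83/(-3)) = ((90/(5/8))*(-77))*(-83*(-⅓)) = ((90*(8/5))*(-77))*(83/3) = (144*(-77))*(83/3) = -11088*83/3 = -306768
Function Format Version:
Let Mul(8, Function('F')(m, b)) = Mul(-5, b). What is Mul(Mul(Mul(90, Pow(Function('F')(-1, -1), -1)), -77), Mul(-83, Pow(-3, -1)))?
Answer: -306768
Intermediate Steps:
Function('F')(m, b) = Mul(Rational(-5, 8), b) (Function('F')(m, b) = Mul(Rational(1, 8), Mul(-5, b)) = Mul(Rational(-5, 8), b))
Mul(Mul(Mul(90, Pow(Function('F')(-1, -1), -1)), -77), Mul(-83, Pow(-3, -1))) = Mul(Mul(Mul(90, Pow(Mul(Rational(-5, 8), -1), -1)), -77), Mul(-83, Pow(-3, -1))) = Mul(Mul(Mul(90, Pow(Rational(5, 8), -1)), -77), Mul(-83, Rational(-1, 3))) = Mul(Mul(Mul(90, Rational(8, 5)), -77), Rational(83, 3)) = Mul(Mul(144, -77), Rational(83, 3)) = Mul(-11088, Rational(83, 3)) = -306768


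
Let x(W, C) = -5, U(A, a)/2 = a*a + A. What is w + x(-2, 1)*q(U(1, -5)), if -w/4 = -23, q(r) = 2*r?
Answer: -428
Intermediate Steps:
U(A, a) = 2*A + 2*a² (U(A, a) = 2*(a*a + A) = 2*(a² + A) = 2*(A + a²) = 2*A + 2*a²)
w = 92 (w = -4*(-23) = 92)
w + x(-2, 1)*q(U(1, -5)) = 92 - 10*(2*1 + 2*(-5)²) = 92 - 10*(2 + 2*25) = 92 - 10*(2 + 50) = 92 - 10*52 = 92 - 5*104 = 92 - 520 = -428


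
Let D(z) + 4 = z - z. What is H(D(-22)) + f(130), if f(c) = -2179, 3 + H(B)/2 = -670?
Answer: -3525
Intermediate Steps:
D(z) = -4 (D(z) = -4 + (z - z) = -4 + 0 = -4)
H(B) = -1346 (H(B) = -6 + 2*(-670) = -6 - 1340 = -1346)
H(D(-22)) + f(130) = -1346 - 2179 = -3525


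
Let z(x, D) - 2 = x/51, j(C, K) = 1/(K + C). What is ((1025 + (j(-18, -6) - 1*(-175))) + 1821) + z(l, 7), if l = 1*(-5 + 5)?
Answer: 72551/24 ≈ 3023.0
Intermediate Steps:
j(C, K) = 1/(C + K)
l = 0 (l = 1*0 = 0)
z(x, D) = 2 + x/51
((1025 + (j(-18, -6) - 1*(-175))) + 1821) + z(l, 7) = ((1025 + (1/(-18 - 6) - 1*(-175))) + 1821) + (2 + (1/51)*0) = ((1025 + (1/(-24) + 175)) + 1821) + (2 + 0) = ((1025 + (-1/24 + 175)) + 1821) + 2 = ((1025 + 4199/24) + 1821) + 2 = (28799/24 + 1821) + 2 = 72503/24 + 2 = 72551/24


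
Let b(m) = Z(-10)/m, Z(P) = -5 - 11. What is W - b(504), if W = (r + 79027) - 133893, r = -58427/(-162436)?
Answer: -561465449515/10233468 ≈ -54866.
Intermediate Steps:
Z(P) = -16
r = 58427/162436 (r = -58427*(-1/162436) = 58427/162436 ≈ 0.35969)
b(m) = -16/m
W = -8912155149/162436 (W = (58427/162436 + 79027) - 133893 = 12836888199/162436 - 133893 = -8912155149/162436 ≈ -54866.)
W - b(504) = -8912155149/162436 - (-16)/504 = -8912155149/162436 - 1*(-2/63) = -8912155149/162436 + 2/63 = -561465449515/10233468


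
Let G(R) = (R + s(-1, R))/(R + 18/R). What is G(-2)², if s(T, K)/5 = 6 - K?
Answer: 1444/121 ≈ 11.934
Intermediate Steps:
s(T, K) = 30 - 5*K (s(T, K) = 5*(6 - K) = 30 - 5*K)
G(R) = (30 - 4*R)/(R + 18/R) (G(R) = (R + (30 - 5*R))/(R + 18/R) = (30 - 4*R)/(R + 18/R))
G(-2)² = (2*(-2)*(15 - 2*(-2))/(18 + (-2)²))² = (2*(-2)*(15 + 4)/(18 + 4))² = (2*(-2)*19/22)² = (2*(-2)*(1/22)*19)² = (-38/11)² = 1444/121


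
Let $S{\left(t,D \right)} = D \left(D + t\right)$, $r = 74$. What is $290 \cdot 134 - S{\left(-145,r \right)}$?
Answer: $44114$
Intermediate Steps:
$290 \cdot 134 - S{\left(-145,r \right)} = 290 \cdot 134 - 74 \left(74 - 145\right) = 38860 - 74 \left(-71\right) = 38860 - -5254 = 38860 + 5254 = 44114$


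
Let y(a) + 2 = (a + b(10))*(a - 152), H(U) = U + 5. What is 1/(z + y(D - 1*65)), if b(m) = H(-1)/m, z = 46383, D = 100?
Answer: 5/211196 ≈ 2.3675e-5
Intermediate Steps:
H(U) = 5 + U
b(m) = 4/m (b(m) = (5 - 1)/m = 4/m)
y(a) = -2 + (-152 + a)*(2/5 + a) (y(a) = -2 + (a + 4/10)*(a - 152) = -2 + (a + 4*(1/10))*(-152 + a) = -2 + (a + 2/5)*(-152 + a) = -2 + (2/5 + a)*(-152 + a) = -2 + (-152 + a)*(2/5 + a))
1/(z + y(D - 1*65)) = 1/(46383 + (-314/5 + (100 - 1*65)**2 - 758*(100 - 1*65)/5)) = 1/(46383 + (-314/5 + (100 - 65)**2 - 758*(100 - 65)/5)) = 1/(46383 + (-314/5 + 35**2 - 758/5*35)) = 1/(46383 + (-314/5 + 1225 - 5306)) = 1/(46383 - 20719/5) = 1/(211196/5) = 5/211196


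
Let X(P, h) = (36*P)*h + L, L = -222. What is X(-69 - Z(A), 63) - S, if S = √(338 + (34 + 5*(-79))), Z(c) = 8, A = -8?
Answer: -174858 - I*√23 ≈ -1.7486e+5 - 4.7958*I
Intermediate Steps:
X(P, h) = -222 + 36*P*h (X(P, h) = (36*P)*h - 222 = 36*P*h - 222 = -222 + 36*P*h)
S = I*√23 (S = √(338 + (34 - 395)) = √(338 - 361) = √(-23) = I*√23 ≈ 4.7958*I)
X(-69 - Z(A), 63) - S = (-222 + 36*(-69 - 1*8)*63) - I*√23 = (-222 + 36*(-69 - 8)*63) - I*√23 = (-222 + 36*(-77)*63) - I*√23 = (-222 - 174636) - I*√23 = -174858 - I*√23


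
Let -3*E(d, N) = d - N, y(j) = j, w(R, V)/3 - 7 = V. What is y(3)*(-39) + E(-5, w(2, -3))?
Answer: -334/3 ≈ -111.33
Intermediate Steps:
w(R, V) = 21 + 3*V
E(d, N) = -d/3 + N/3 (E(d, N) = -(d - N)/3 = -d/3 + N/3)
y(3)*(-39) + E(-5, w(2, -3)) = 3*(-39) + (-1/3*(-5) + (21 + 3*(-3))/3) = -117 + (5/3 + (21 - 9)/3) = -117 + (5/3 + (1/3)*12) = -117 + (5/3 + 4) = -117 + 17/3 = -334/3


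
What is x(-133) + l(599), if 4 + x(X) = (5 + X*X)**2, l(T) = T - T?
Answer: 313077632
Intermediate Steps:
l(T) = 0
x(X) = -4 + (5 + X**2)**2 (x(X) = -4 + (5 + X*X)**2 = -4 + (5 + X**2)**2)
x(-133) + l(599) = (-4 + (5 + (-133)**2)**2) + 0 = (-4 + (5 + 17689)**2) + 0 = (-4 + 17694**2) + 0 = (-4 + 313077636) + 0 = 313077632 + 0 = 313077632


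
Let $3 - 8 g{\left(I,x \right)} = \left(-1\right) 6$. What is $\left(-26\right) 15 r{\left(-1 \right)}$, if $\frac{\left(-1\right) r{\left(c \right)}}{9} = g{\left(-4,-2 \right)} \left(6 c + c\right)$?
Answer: $- \frac{110565}{4} \approx -27641.0$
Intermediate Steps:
$g{\left(I,x \right)} = \frac{9}{8}$ ($g{\left(I,x \right)} = \frac{3}{8} - \frac{\left(-1\right) 6}{8} = \frac{3}{8} - - \frac{3}{4} = \frac{3}{8} + \frac{3}{4} = \frac{9}{8}$)
$r{\left(c \right)} = - \frac{567 c}{8}$ ($r{\left(c \right)} = - 9 \frac{9 \left(6 c + c\right)}{8} = - 9 \frac{9 \cdot 7 c}{8} = - 9 \frac{63 c}{8} = - \frac{567 c}{8}$)
$\left(-26\right) 15 r{\left(-1 \right)} = \left(-26\right) 15 \left(\left(- \frac{567}{8}\right) \left(-1\right)\right) = \left(-390\right) \frac{567}{8} = - \frac{110565}{4}$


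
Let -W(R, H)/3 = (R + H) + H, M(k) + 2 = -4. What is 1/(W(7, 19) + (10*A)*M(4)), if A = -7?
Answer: 1/285 ≈ 0.0035088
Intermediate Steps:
M(k) = -6 (M(k) = -2 - 4 = -6)
W(R, H) = -6*H - 3*R (W(R, H) = -3*((R + H) + H) = -3*((H + R) + H) = -3*(R + 2*H) = -6*H - 3*R)
1/(W(7, 19) + (10*A)*M(4)) = 1/((-6*19 - 3*7) + (10*(-7))*(-6)) = 1/((-114 - 21) - 70*(-6)) = 1/(-135 + 420) = 1/285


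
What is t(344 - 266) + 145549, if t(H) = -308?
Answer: 145241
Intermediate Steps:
t(344 - 266) + 145549 = -308 + 145549 = 145241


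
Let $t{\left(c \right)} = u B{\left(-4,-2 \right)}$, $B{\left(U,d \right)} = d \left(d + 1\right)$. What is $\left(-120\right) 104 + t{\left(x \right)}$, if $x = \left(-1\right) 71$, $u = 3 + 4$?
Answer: $-12466$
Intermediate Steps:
$u = 7$
$B{\left(U,d \right)} = d \left(1 + d\right)$
$x = -71$
$t{\left(c \right)} = 14$ ($t{\left(c \right)} = 7 \left(- 2 \left(1 - 2\right)\right) = 7 \left(\left(-2\right) \left(-1\right)\right) = 7 \cdot 2 = 14$)
$\left(-120\right) 104 + t{\left(x \right)} = \left(-120\right) 104 + 14 = -12480 + 14 = -12466$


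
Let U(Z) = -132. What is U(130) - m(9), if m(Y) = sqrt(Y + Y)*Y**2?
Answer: -132 - 243*sqrt(2) ≈ -475.65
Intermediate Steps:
m(Y) = sqrt(2)*Y**(5/2) (m(Y) = sqrt(2*Y)*Y**2 = (sqrt(2)*sqrt(Y))*Y**2 = sqrt(2)*Y**(5/2))
U(130) - m(9) = -132 - sqrt(2)*9**(5/2) = -132 - sqrt(2)*243 = -132 - 243*sqrt(2)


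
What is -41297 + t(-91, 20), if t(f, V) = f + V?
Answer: -41368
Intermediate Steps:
t(f, V) = V + f
-41297 + t(-91, 20) = -41297 + (20 - 91) = -41297 - 71 = -41368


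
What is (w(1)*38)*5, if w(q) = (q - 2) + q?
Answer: 0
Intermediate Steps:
w(q) = -2 + 2*q (w(q) = (-2 + q) + q = -2 + 2*q)
(w(1)*38)*5 = ((-2 + 2*1)*38)*5 = ((-2 + 2)*38)*5 = (0*38)*5 = 0*5 = 0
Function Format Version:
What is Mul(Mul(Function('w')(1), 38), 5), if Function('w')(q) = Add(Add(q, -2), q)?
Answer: 0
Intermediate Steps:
Function('w')(q) = Add(-2, Mul(2, q)) (Function('w')(q) = Add(Add(-2, q), q) = Add(-2, Mul(2, q)))
Mul(Mul(Function('w')(1), 38), 5) = Mul(Mul(Add(-2, Mul(2, 1)), 38), 5) = Mul(Mul(Add(-2, 2), 38), 5) = Mul(Mul(0, 38), 5) = Mul(0, 5) = 0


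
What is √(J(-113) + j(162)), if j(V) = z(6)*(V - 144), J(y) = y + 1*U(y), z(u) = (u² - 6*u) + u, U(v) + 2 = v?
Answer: 2*I*√30 ≈ 10.954*I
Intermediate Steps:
U(v) = -2 + v
z(u) = u² - 5*u
J(y) = -2 + 2*y (J(y) = y + 1*(-2 + y) = y + (-2 + y) = -2 + 2*y)
j(V) = -864 + 6*V (j(V) = (6*(-5 + 6))*(V - 144) = (6*1)*(-144 + V) = 6*(-144 + V) = -864 + 6*V)
√(J(-113) + j(162)) = √((-2 + 2*(-113)) + (-864 + 6*162)) = √((-2 - 226) + (-864 + 972)) = √(-228 + 108) = √(-120) = 2*I*√30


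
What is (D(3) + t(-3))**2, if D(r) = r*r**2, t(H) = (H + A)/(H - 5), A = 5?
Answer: 11449/16 ≈ 715.56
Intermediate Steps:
t(H) = (5 + H)/(-5 + H) (t(H) = (H + 5)/(H - 5) = (5 + H)/(-5 + H))
D(r) = r**3
(D(3) + t(-3))**2 = (3**3 + (5 - 3)/(-5 - 3))**2 = (27 + 2/(-8))**2 = (27 - 1/8*2)**2 = (27 - 1/4)**2 = (107/4)**2 = 11449/16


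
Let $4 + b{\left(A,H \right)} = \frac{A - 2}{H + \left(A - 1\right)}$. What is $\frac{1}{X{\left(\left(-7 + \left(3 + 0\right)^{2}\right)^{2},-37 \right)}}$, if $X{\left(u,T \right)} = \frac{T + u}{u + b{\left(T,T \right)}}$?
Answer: $- \frac{13}{825} \approx -0.015758$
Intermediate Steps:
$b{\left(A,H \right)} = -4 + \frac{-2 + A}{-1 + A + H}$ ($b{\left(A,H \right)} = -4 + \frac{A - 2}{H + \left(A - 1\right)} = -4 + \frac{-2 + A}{H + \left(A - 1\right)} = -4 + \frac{-2 + A}{H + \left(-1 + A\right)} = -4 + \frac{-2 + A}{-1 + A + H}$)
$X{\left(u,T \right)} = \frac{T + u}{u + \frac{2 - 7 T}{-1 + 2 T}}$ ($X{\left(u,T \right)} = \frac{T + u}{u + \frac{2 - 4 T - 3 T}{-1 + T + T}} = \frac{T + u}{u + \frac{2 - 7 T}{-1 + 2 T}}$)
$\frac{1}{X{\left(\left(-7 + \left(3 + 0\right)^{2}\right)^{2},-37 \right)}} = \frac{1}{\frac{1}{2 - -259 + \left(-7 + \left(3 + 0\right)^{2}\right)^{2} \left(-1 + 2 \left(-37\right)\right)} \left(-1 + 2 \left(-37\right)\right) \left(-37 + \left(-7 + \left(3 + 0\right)^{2}\right)^{2}\right)} = \frac{1}{\frac{1}{2 + 259 + \left(-7 + 3^{2}\right)^{2} \left(-1 - 74\right)} \left(-1 - 74\right) \left(-37 + \left(-7 + 3^{2}\right)^{2}\right)} = \frac{1}{\frac{1}{2 + 259 + \left(-7 + 9\right)^{2} \left(-75\right)} \left(-75\right) \left(-37 + \left(-7 + 9\right)^{2}\right)} = \frac{1}{\frac{1}{2 + 259 + 2^{2} \left(-75\right)} \left(-75\right) \left(-37 + 2^{2}\right)} = \frac{1}{\frac{1}{2 + 259 + 4 \left(-75\right)} \left(-75\right) \left(-37 + 4\right)} = \frac{1}{\frac{1}{2 + 259 - 300} \left(-75\right) \left(-33\right)} = \frac{1}{\frac{1}{-39} \left(-75\right) \left(-33\right)} = \frac{1}{\left(- \frac{1}{39}\right) \left(-75\right) \left(-33\right)} = \frac{1}{- \frac{825}{13}} = - \frac{13}{825}$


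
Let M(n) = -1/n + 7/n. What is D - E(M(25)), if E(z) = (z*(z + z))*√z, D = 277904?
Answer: 277904 - 72*√6/3125 ≈ 2.7790e+5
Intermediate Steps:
M(n) = 6/n
E(z) = 2*z^(5/2) (E(z) = (z*(2*z))*√z = (2*z²)*√z = 2*z^(5/2))
D - E(M(25)) = 277904 - 2*(6/25)^(5/2) = 277904 - 2*36*√6/3125 = 277904 - 72*√6/3125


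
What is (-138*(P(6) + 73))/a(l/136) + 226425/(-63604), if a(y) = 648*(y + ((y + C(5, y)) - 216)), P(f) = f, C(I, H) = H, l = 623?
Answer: -164234028913/47237991156 ≈ -3.4767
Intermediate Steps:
a(y) = -139968 + 1944*y (a(y) = 648*(y + ((y + y) - 216)) = 648*(y + (2*y - 216)) = 648*(y + (-216 + 2*y)) = 648*(-216 + 3*y) = -139968 + 1944*y)
(-138*(P(6) + 73))/a(l/136) + 226425/(-63604) = (-138*(6 + 73))/(-139968 + 1944*(623/136)) + 226425/(-63604) = (-138*79)/(-139968 + 1944*(623*(1/136))) + 226425*(-1/63604) = -10902/(-139968 + 1944*(623/136)) - 226425/63604 = -10902/(-139968 + 151389/17) - 226425/63604 = -10902/(-2228067/17) - 226425/63604 = -10902*(-17/2228067) - 226425/63604 = 61778/742689 - 226425/63604 = -164234028913/47237991156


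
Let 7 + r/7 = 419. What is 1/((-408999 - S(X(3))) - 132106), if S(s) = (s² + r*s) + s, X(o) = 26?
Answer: -1/616791 ≈ -1.6213e-6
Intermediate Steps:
r = 2884 (r = -49 + 7*419 = -49 + 2933 = 2884)
S(s) = s² + 2885*s (S(s) = (s² + 2884*s) + s = s² + 2885*s)
1/((-408999 - S(X(3))) - 132106) = 1/((-408999 - 26*(2885 + 26)) - 132106) = 1/((-408999 - 26*2911) - 132106) = 1/((-408999 - 1*75686) - 132106) = 1/((-408999 - 75686) - 132106) = 1/(-484685 - 132106) = 1/(-616791) = -1/616791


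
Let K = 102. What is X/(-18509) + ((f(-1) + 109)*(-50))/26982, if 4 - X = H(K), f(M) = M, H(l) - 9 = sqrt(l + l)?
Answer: -5545205/27744991 + 2*sqrt(51)/18509 ≈ -0.19909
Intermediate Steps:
H(l) = 9 + sqrt(2)*sqrt(l) (H(l) = 9 + sqrt(l + l) = 9 + sqrt(2*l) = 9 + sqrt(2)*sqrt(l))
X = -5 - 2*sqrt(51) (X = 4 - (9 + sqrt(2)*sqrt(102)) = 4 - (9 + 2*sqrt(51)) = 4 + (-9 - 2*sqrt(51)) = -5 - 2*sqrt(51) ≈ -19.283)
X/(-18509) + ((f(-1) + 109)*(-50))/26982 = (-5 - 2*sqrt(51))/(-18509) + ((-1 + 109)*(-50))/26982 = (-5 - 2*sqrt(51))*(-1/18509) + (108*(-50))*(1/26982) = (5/18509 + 2*sqrt(51)/18509) - 5400*1/26982 = (5/18509 + 2*sqrt(51)/18509) - 300/1499 = -5545205/27744991 + 2*sqrt(51)/18509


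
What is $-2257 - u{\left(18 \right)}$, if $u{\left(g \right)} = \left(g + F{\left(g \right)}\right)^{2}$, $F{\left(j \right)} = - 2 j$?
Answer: $-2581$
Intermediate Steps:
$u{\left(g \right)} = g^{2}$ ($u{\left(g \right)} = \left(g - 2 g\right)^{2} = \left(- g\right)^{2} = g^{2}$)
$-2257 - u{\left(18 \right)} = -2257 - 18^{2} = -2257 - 324 = -2581$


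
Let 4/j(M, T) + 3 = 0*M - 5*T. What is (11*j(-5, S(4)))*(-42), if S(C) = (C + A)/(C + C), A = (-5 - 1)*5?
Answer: -7392/53 ≈ -139.47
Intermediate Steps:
A = -30 (A = -6*5 = -30)
S(C) = (-30 + C)/(2*C) (S(C) = (C - 30)/(C + C) = (-30 + C)/((2*C)) = (-30 + C)*(1/(2*C)) = (-30 + C)/(2*C))
j(M, T) = 4/(-3 - 5*T) (j(M, T) = 4/(-3 + (0*M - 5*T)) = 4/(-3 + (0 - 5*T)) = 4/(-3 - 5*T))
(11*j(-5, S(4)))*(-42) = (11*(-4/(3 + 5*((½)*(-30 + 4)/4))))*(-42) = (11*(-4/(3 + 5*((½)*(¼)*(-26)))))*(-42) = (11*(-4/(3 + 5*(-13/4))))*(-42) = (11*(-4/(3 - 65/4)))*(-42) = (11*(-4/(-53/4)))*(-42) = (11*(-4*(-4/53)))*(-42) = (11*(16/53))*(-42) = (176/53)*(-42) = -7392/53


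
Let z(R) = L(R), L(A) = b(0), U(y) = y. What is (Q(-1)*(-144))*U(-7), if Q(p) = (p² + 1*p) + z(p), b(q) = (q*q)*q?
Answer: 0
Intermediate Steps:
b(q) = q³ (b(q) = q²*q = q³)
L(A) = 0 (L(A) = 0³ = 0)
z(R) = 0
Q(p) = p + p² (Q(p) = (p² + 1*p) + 0 = (p² + p) + 0 = (p + p²) + 0 = p + p²)
(Q(-1)*(-144))*U(-7) = (-(1 - 1)*(-144))*(-7) = (-1*0*(-144))*(-7) = (0*(-144))*(-7) = 0*(-7) = 0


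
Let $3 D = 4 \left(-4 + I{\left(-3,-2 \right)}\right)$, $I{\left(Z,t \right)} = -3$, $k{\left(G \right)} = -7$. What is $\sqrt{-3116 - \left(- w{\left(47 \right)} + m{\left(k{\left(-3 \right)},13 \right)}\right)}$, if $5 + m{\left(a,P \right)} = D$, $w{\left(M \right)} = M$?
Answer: $\frac{2 i \sqrt{6873}}{3} \approx 55.269 i$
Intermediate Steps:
$D = - \frac{28}{3}$ ($D = \frac{4 \left(-4 - 3\right)}{3} = \frac{4 \left(-7\right)}{3} = \frac{1}{3} \left(-28\right) = - \frac{28}{3} \approx -9.3333$)
$m{\left(a,P \right)} = - \frac{43}{3}$ ($m{\left(a,P \right)} = -5 - \frac{28}{3} = - \frac{43}{3}$)
$\sqrt{-3116 - \left(- w{\left(47 \right)} + m{\left(k{\left(-3 \right)},13 \right)}\right)} = \sqrt{-3116 + \left(47 - - \frac{43}{3}\right)} = \sqrt{-3116 + \left(47 + \frac{43}{3}\right)} = \sqrt{-3116 + \frac{184}{3}} = \sqrt{- \frac{9164}{3}} = \frac{2 i \sqrt{6873}}{3}$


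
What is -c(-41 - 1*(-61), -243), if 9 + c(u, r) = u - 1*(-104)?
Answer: -115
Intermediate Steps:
c(u, r) = 95 + u (c(u, r) = -9 + (u - 1*(-104)) = -9 + (u + 104) = -9 + (104 + u) = 95 + u)
-c(-41 - 1*(-61), -243) = -(95 + (-41 - 1*(-61))) = -(95 + (-41 + 61)) = -(95 + 20) = -1*115 = -115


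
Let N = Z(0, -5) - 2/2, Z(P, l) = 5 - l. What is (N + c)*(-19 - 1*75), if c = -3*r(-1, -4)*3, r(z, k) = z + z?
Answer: -2538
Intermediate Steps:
r(z, k) = 2*z
c = 18 (c = -6*(-1)*3 = -3*(-2)*3 = 6*3 = 18)
N = 9 (N = (5 - 1*(-5)) - 2/2 = (5 + 5) - 2*½ = 10 - 1 = 9)
(N + c)*(-19 - 1*75) = (9 + 18)*(-19 - 1*75) = 27*(-19 - 75) = 27*(-94) = -2538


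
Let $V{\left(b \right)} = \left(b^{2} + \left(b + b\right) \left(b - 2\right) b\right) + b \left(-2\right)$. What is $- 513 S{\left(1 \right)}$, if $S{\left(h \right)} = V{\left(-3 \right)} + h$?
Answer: $37962$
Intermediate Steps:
$V{\left(b \right)} = b^{2} - 2 b + 2 b^{2} \left(-2 + b\right)$ ($V{\left(b \right)} = \left(b^{2} + 2 b \left(-2 + b\right) b\right) - 2 b = \left(b^{2} + 2 b^{2} \left(-2 + b\right)\right) - 2 b = b^{2} - 2 b + 2 b^{2} \left(-2 + b\right)$)
$S{\left(h \right)} = -75 + h$ ($S{\left(h \right)} = - 3 \left(-2 - -9 + 2 \left(-3\right)^{2}\right) + h = - 3 \left(-2 + 9 + 2 \cdot 9\right) + h = - 3 \left(-2 + 9 + 18\right) + h = \left(-3\right) 25 + h = -75 + h$)
$- 513 S{\left(1 \right)} = - 513 \left(-75 + 1\right) = \left(-513\right) \left(-74\right) = 37962$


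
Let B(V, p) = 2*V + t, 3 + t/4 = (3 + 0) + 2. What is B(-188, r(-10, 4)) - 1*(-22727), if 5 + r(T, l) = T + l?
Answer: 22359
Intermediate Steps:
t = 8 (t = -12 + 4*((3 + 0) + 2) = -12 + 4*(3 + 2) = -12 + 4*5 = -12 + 20 = 8)
r(T, l) = -5 + T + l (r(T, l) = -5 + (T + l) = -5 + T + l)
B(V, p) = 8 + 2*V (B(V, p) = 2*V + 8 = 8 + 2*V)
B(-188, r(-10, 4)) - 1*(-22727) = (8 + 2*(-188)) - 1*(-22727) = (8 - 376) + 22727 = -368 + 22727 = 22359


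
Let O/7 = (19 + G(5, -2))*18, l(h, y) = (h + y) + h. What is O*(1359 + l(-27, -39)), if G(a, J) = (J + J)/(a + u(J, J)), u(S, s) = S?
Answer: 2818116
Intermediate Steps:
l(h, y) = y + 2*h
G(a, J) = 2*J/(J + a) (G(a, J) = (J + J)/(a + J) = (2*J)/(J + a) = 2*J/(J + a))
O = 2226 (O = 7*((19 + 2*(-2)/(-2 + 5))*18) = 7*((19 + 2*(-2)/3)*18) = 7*((19 + 2*(-2)*(⅓))*18) = 7*((19 - 4/3)*18) = 7*((53/3)*18) = 7*318 = 2226)
O*(1359 + l(-27, -39)) = 2226*(1359 + (-39 + 2*(-27))) = 2226*(1359 + (-39 - 54)) = 2226*(1359 - 93) = 2226*1266 = 2818116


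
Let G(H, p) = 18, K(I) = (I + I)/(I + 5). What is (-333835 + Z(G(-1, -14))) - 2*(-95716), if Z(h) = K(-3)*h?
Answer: -142457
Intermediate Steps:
K(I) = 2*I/(5 + I) (K(I) = (2*I)/(5 + I) = 2*I/(5 + I))
Z(h) = -3*h (Z(h) = (2*(-3)/(5 - 3))*h = (2*(-3)/2)*h = (2*(-3)*(½))*h = -3*h)
(-333835 + Z(G(-1, -14))) - 2*(-95716) = (-333835 - 3*18) - 2*(-95716) = (-333835 - 54) + 191432 = -333889 + 191432 = -142457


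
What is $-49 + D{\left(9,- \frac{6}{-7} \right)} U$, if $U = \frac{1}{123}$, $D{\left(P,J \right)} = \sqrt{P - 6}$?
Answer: $-49 + \frac{\sqrt{3}}{123} \approx -48.986$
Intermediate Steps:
$D{\left(P,J \right)} = \sqrt{-6 + P}$
$U = \frac{1}{123} \approx 0.0081301$
$-49 + D{\left(9,- \frac{6}{-7} \right)} U = -49 + \sqrt{-6 + 9} \cdot \frac{1}{123} = -49 + \sqrt{3} \cdot \frac{1}{123} = -49 + \frac{\sqrt{3}}{123}$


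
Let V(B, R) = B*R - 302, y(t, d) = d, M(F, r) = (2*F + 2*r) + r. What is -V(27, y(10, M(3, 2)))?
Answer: -22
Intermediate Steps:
M(F, r) = 2*F + 3*r
V(B, R) = -302 + B*R
-V(27, y(10, M(3, 2))) = -(-302 + 27*(2*3 + 3*2)) = -(-302 + 27*(6 + 6)) = -(-302 + 27*12) = -(-302 + 324) = -1*22 = -22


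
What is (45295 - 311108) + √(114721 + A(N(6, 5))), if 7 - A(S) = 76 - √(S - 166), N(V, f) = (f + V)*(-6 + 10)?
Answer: -265813 + √(114652 + I*√122) ≈ -2.6547e+5 + 0.01631*I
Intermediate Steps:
N(V, f) = 4*V + 4*f (N(V, f) = (V + f)*4 = 4*V + 4*f)
A(S) = -69 + √(-166 + S) (A(S) = 7 - (76 - √(S - 166)) = 7 - (76 - √(-166 + S)) = 7 + (-76 + √(-166 + S)) = -69 + √(-166 + S))
(45295 - 311108) + √(114721 + A(N(6, 5))) = (45295 - 311108) + √(114721 + (-69 + √(-166 + (4*6 + 4*5)))) = -265813 + √(114721 + (-69 + √(-166 + (24 + 20)))) = -265813 + √(114721 + (-69 + √(-166 + 44))) = -265813 + √(114721 + (-69 + √(-122))) = -265813 + √(114721 + (-69 + I*√122)) = -265813 + √(114652 + I*√122)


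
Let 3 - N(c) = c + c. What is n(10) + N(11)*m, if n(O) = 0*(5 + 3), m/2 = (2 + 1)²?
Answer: -342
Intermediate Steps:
N(c) = 3 - 2*c (N(c) = 3 - (c + c) = 3 - 2*c)
m = 18 (m = 2*(2 + 1)² = 2*3² = 2*9 = 18)
n(O) = 0 (n(O) = 0*8 = 0)
n(10) + N(11)*m = 0 + (3 - 2*11)*18 = 0 + (3 - 22)*18 = 0 - 19*18 = 0 - 342 = -342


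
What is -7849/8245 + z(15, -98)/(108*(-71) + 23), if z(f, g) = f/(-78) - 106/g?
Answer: -1390117861/1460074070 ≈ -0.95209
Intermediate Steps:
z(f, g) = -106/g - f/78 (z(f, g) = f*(-1/78) - 106/g = -f/78 - 106/g = -106/g - f/78)
-7849/8245 + z(15, -98)/(108*(-71) + 23) = -7849/8245 + (-106/(-98) - 1/78*15)/(108*(-71) + 23) = -7849*1/8245 + (-106*(-1/98) - 5/26)/(-7668 + 23) = -7849/8245 + (53/49 - 5/26)/(-7645) = -7849/8245 + (1133/1274)*(-1/7645) = -7849/8245 - 103/885430 = -1390117861/1460074070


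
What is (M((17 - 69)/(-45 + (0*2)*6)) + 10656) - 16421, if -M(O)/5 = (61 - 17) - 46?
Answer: -5755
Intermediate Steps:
M(O) = 10 (M(O) = -5*((61 - 17) - 46) = -5*(44 - 46) = -5*(-2) = 10)
(M((17 - 69)/(-45 + (0*2)*6)) + 10656) - 16421 = (10 + 10656) - 16421 = 10666 - 16421 = -5755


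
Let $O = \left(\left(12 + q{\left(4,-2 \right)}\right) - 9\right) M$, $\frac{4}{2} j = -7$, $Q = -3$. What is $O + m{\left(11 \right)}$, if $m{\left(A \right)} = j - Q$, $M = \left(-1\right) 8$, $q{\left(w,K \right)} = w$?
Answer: $- \frac{113}{2} \approx -56.5$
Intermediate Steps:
$j = - \frac{7}{2}$ ($j = \frac{1}{2} \left(-7\right) = - \frac{7}{2} \approx -3.5$)
$M = -8$
$O = -56$ ($O = \left(\left(12 + 4\right) - 9\right) \left(-8\right) = \left(16 - 9\right) \left(-8\right) = 7 \left(-8\right) = -56$)
$m{\left(A \right)} = - \frac{1}{2}$ ($m{\left(A \right)} = - \frac{7}{2} - -3 = - \frac{7}{2} + 3 = - \frac{1}{2}$)
$O + m{\left(11 \right)} = -56 - \frac{1}{2} = - \frac{113}{2}$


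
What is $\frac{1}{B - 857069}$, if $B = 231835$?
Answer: $- \frac{1}{625234} \approx -1.5994 \cdot 10^{-6}$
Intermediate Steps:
$\frac{1}{B - 857069} = \frac{1}{231835 - 857069} = \frac{1}{-625234} = - \frac{1}{625234}$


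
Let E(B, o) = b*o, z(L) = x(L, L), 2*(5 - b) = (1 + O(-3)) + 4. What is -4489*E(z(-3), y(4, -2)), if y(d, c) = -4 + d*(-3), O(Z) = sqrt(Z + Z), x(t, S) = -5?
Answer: 179560 - 35912*I*sqrt(6) ≈ 1.7956e+5 - 87966.0*I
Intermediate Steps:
O(Z) = sqrt(2)*sqrt(Z) (O(Z) = sqrt(2*Z) = sqrt(2)*sqrt(Z))
y(d, c) = -4 - 3*d
b = 5/2 - I*sqrt(6)/2 (b = 5 - ((1 + sqrt(2)*sqrt(-3)) + 4)/2 = 5 - ((1 + sqrt(2)*(I*sqrt(3))) + 4)/2 = 5 - ((1 + I*sqrt(6)) + 4)/2 = 5 - (5 + I*sqrt(6))/2 = 5 + (-5/2 - I*sqrt(6)/2) = 5/2 - I*sqrt(6)/2 ≈ 2.5 - 1.2247*I)
z(L) = -5
E(B, o) = o*(5/2 - I*sqrt(6)/2) (E(B, o) = (5/2 - I*sqrt(6)/2)*o = o*(5/2 - I*sqrt(6)/2))
-4489*E(z(-3), y(4, -2)) = -4489*(-4 - 3*4)*(5 - I*sqrt(6))/2 = -4489*(-4 - 12)*(5 - I*sqrt(6))/2 = -4489*(-16)*(5 - I*sqrt(6))/2 = -4489*(-40 + 8*I*sqrt(6)) = 179560 - 35912*I*sqrt(6)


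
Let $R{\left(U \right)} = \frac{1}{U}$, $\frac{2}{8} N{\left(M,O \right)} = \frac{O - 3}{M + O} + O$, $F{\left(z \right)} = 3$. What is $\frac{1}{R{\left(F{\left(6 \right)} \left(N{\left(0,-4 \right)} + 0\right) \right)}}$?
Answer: $-27$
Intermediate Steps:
$N{\left(M,O \right)} = 4 O + \frac{4 \left(-3 + O\right)}{M + O}$ ($N{\left(M,O \right)} = 4 \left(\frac{O - 3}{M + O} + O\right) = 4 \left(\frac{-3 + O}{M + O} + O\right) = 4 \left(O + \frac{-3 + O}{M + O}\right) = 4 O + \frac{4 \left(-3 + O\right)}{M + O}$)
$\frac{1}{R{\left(F{\left(6 \right)} \left(N{\left(0,-4 \right)} + 0\right) \right)}} = \frac{1}{\frac{1}{3 \left(\frac{4 \left(-3 - 4 + \left(-4\right)^{2} + 0 \left(-4\right)\right)}{0 - 4} + 0\right)}} = \frac{1}{\frac{1}{3 \left(\frac{4 \left(-3 - 4 + 16 + 0\right)}{-4} + 0\right)}} = \frac{1}{\frac{1}{3 \left(4 \left(- \frac{1}{4}\right) 9 + 0\right)}} = \frac{1}{\frac{1}{3 \left(-9 + 0\right)}} = \frac{1}{\frac{1}{3 \left(-9\right)}} = \frac{1}{\frac{1}{-27}} = \frac{1}{- \frac{1}{27}} = -27$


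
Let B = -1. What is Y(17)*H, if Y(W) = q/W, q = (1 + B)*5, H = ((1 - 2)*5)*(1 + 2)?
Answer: 0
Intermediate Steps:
H = -15 (H = -1*5*3 = -5*3 = -15)
q = 0 (q = (1 - 1)*5 = 0*5 = 0)
Y(W) = 0 (Y(W) = 0/W = 0)
Y(17)*H = 0*(-15) = 0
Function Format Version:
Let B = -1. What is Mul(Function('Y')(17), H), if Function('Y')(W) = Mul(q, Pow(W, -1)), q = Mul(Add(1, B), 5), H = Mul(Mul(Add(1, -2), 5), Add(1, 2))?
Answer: 0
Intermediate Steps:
H = -15 (H = Mul(Mul(-1, 5), 3) = Mul(-5, 3) = -15)
q = 0 (q = Mul(Add(1, -1), 5) = Mul(0, 5) = 0)
Function('Y')(W) = 0 (Function('Y')(W) = Mul(0, Pow(W, -1)) = 0)
Mul(Function('Y')(17), H) = Mul(0, -15) = 0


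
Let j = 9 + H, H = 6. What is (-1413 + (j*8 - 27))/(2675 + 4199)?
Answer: -660/3437 ≈ -0.19203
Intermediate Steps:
j = 15 (j = 9 + 6 = 15)
(-1413 + (j*8 - 27))/(2675 + 4199) = (-1413 + (15*8 - 27))/(2675 + 4199) = (-1413 + (120 - 27))/6874 = (-1413 + 93)*(1/6874) = -1320*1/6874 = -660/3437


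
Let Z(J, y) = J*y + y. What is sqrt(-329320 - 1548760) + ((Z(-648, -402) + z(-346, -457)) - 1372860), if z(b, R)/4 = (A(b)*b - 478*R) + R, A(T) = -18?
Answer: -215898 + 8*I*sqrt(29345) ≈ -2.159e+5 + 1370.4*I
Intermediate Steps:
Z(J, y) = y + J*y
z(b, R) = -1908*R - 72*b (z(b, R) = 4*((-18*b - 478*R) + R) = 4*((-478*R - 18*b) + R) = 4*(-477*R - 18*b) = -1908*R - 72*b)
sqrt(-329320 - 1548760) + ((Z(-648, -402) + z(-346, -457)) - 1372860) = sqrt(-329320 - 1548760) + ((-402*(1 - 648) + (-1908*(-457) - 72*(-346))) - 1372860) = sqrt(-1878080) + ((-402*(-647) + (871956 + 24912)) - 1372860) = 8*I*sqrt(29345) + ((260094 + 896868) - 1372860) = 8*I*sqrt(29345) + (1156962 - 1372860) = 8*I*sqrt(29345) - 215898 = -215898 + 8*I*sqrt(29345)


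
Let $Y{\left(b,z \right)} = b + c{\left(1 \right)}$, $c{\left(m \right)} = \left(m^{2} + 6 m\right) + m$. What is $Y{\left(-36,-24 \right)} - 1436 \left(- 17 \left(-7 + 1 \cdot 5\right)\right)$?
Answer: $-48852$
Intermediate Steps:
$c{\left(m \right)} = m^{2} + 7 m$
$Y{\left(b,z \right)} = 8 + b$ ($Y{\left(b,z \right)} = b + 1 \left(7 + 1\right) = b + 1 \cdot 8 = b + 8 = 8 + b$)
$Y{\left(-36,-24 \right)} - 1436 \left(- 17 \left(-7 + 1 \cdot 5\right)\right) = \left(8 - 36\right) - 1436 \left(- 17 \left(-7 + 1 \cdot 5\right)\right) = -28 - 1436 \left(- 17 \left(-7 + 5\right)\right) = -28 - 1436 \left(\left(-17\right) \left(-2\right)\right) = -28 - 48824 = -48852$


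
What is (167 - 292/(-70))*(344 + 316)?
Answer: 790812/7 ≈ 1.1297e+5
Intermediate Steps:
(167 - 292/(-70))*(344 + 316) = (167 - 292*(-1/70))*660 = (167 + 146/35)*660 = (5991/35)*660 = 790812/7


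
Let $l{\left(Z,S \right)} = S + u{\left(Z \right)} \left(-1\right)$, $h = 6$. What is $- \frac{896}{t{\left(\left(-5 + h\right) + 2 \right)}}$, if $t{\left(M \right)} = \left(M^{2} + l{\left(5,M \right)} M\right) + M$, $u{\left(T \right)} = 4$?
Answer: $- \frac{896}{9} \approx -99.556$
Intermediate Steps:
$l{\left(Z,S \right)} = -4 + S$ ($l{\left(Z,S \right)} = S + 4 \left(-1\right) = S - 4 = -4 + S$)
$t{\left(M \right)} = M + M^{2} + M \left(-4 + M\right)$ ($t{\left(M \right)} = \left(M^{2} + \left(-4 + M\right) M\right) + M = \left(M^{2} + M \left(-4 + M\right)\right) + M = M + M^{2} + M \left(-4 + M\right)$)
$- \frac{896}{t{\left(\left(-5 + h\right) + 2 \right)}} = - \frac{896}{\left(\left(-5 + 6\right) + 2\right) \left(-3 + 2 \left(\left(-5 + 6\right) + 2\right)\right)} = - \frac{896}{\left(1 + 2\right) \left(-3 + 2 \left(1 + 2\right)\right)} = - \frac{896}{3 \left(-3 + 2 \cdot 3\right)} = - \frac{896}{3 \left(-3 + 6\right)} = - \frac{896}{3 \cdot 3} = - \frac{896}{9}$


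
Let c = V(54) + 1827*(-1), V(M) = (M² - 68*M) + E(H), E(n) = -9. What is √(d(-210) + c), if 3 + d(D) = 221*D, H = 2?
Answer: 99*I*√5 ≈ 221.37*I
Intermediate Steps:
d(D) = -3 + 221*D
V(M) = -9 + M² - 68*M (V(M) = (M² - 68*M) - 9 = -9 + M² - 68*M)
c = -2592 (c = (-9 + 54² - 68*54) + 1827*(-1) = (-9 + 2916 - 3672) - 1827 = -765 - 1827 = -2592)
√(d(-210) + c) = √((-3 + 221*(-210)) - 2592) = √((-3 - 46410) - 2592) = √(-46413 - 2592) = √(-49005) = 99*I*√5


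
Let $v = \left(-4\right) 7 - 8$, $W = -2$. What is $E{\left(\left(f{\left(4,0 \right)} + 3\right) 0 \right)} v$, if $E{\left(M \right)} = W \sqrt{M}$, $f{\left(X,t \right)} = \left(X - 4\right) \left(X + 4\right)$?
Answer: $0$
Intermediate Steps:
$f{\left(X,t \right)} = \left(-4 + X\right) \left(4 + X\right)$
$E{\left(M \right)} = - 2 \sqrt{M}$
$v = -36$ ($v = -28 - 8 = -36$)
$E{\left(\left(f{\left(4,0 \right)} + 3\right) 0 \right)} v = - 2 \sqrt{\left(\left(-16 + 4^{2}\right) + 3\right) 0} \left(-36\right) = - 2 \sqrt{\left(\left(-16 + 16\right) + 3\right) 0} \left(-36\right) = - 2 \sqrt{\left(0 + 3\right) 0} \left(-36\right) = - 2 \sqrt{3 \cdot 0} \left(-36\right) = - 2 \sqrt{0} \left(-36\right) = \left(-2\right) 0 \left(-36\right) = 0 \left(-36\right) = 0$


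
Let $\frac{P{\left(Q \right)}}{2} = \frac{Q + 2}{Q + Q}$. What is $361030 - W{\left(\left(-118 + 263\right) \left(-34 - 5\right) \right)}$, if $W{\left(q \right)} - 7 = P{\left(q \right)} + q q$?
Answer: $- \frac{178799806963}{5655} \approx -3.1618 \cdot 10^{7}$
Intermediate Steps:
$P{\left(Q \right)} = \frac{2 + Q}{Q}$ ($P{\left(Q \right)} = 2 \frac{Q + 2}{Q + Q} = 2 \frac{2 + Q}{2 Q} = \frac{2 + Q}{Q}$)
$W{\left(q \right)} = 7 + q^{2} + \frac{2 + q}{q}$ ($W{\left(q \right)} = 7 + \left(\frac{2 + q}{q} + q q\right) = 7 + \left(\frac{2 + q}{q} + q^{2}\right) = 7 + \left(q^{2} + \frac{2 + q}{q}\right) = 7 + q^{2} + \frac{2 + q}{q}$)
$361030 - W{\left(\left(-118 + 263\right) \left(-34 - 5\right) \right)} = 361030 - \left(8 + \left(\left(-118 + 263\right) \left(-34 - 5\right)\right)^{2} + \frac{2}{\left(-118 + 263\right) \left(-34 - 5\right)}\right) = 361030 - \left(8 + \left(145 \left(-39\right)\right)^{2} + \frac{2}{145 \left(-39\right)}\right) = 361030 - \left(8 + \left(-5655\right)^{2} + \frac{2}{-5655}\right) = 361030 - \left(8 + 31979025 + 2 \left(- \frac{1}{5655}\right)\right) = 361030 - \left(8 + 31979025 - \frac{2}{5655}\right) = 361030 - \frac{180841431613}{5655} = - \frac{178799806963}{5655}$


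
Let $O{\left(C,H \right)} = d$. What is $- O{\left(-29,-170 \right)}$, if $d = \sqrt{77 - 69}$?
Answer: $- 2 \sqrt{2} \approx -2.8284$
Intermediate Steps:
$d = 2 \sqrt{2}$ ($d = \sqrt{8} = 2 \sqrt{2} \approx 2.8284$)
$O{\left(C,H \right)} = 2 \sqrt{2}$
$- O{\left(-29,-170 \right)} = - 2 \sqrt{2}$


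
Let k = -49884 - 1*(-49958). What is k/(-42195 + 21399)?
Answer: -37/10398 ≈ -0.0035584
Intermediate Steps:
k = 74 (k = -49884 + 49958 = 74)
k/(-42195 + 21399) = 74/(-42195 + 21399) = 74/(-20796) = 74*(-1/20796) = -37/10398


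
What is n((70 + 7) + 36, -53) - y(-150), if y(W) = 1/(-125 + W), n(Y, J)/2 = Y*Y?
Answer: 7022951/275 ≈ 25538.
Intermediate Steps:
n(Y, J) = 2*Y² (n(Y, J) = 2*(Y*Y) = 2*Y²)
n((70 + 7) + 36, -53) - y(-150) = 2*((70 + 7) + 36)² - 1/(-125 - 150) = 2*(77 + 36)² - 1/(-275) = 2*113² - 1*(-1/275) = 2*12769 + 1/275 = 25538 + 1/275 = 7022951/275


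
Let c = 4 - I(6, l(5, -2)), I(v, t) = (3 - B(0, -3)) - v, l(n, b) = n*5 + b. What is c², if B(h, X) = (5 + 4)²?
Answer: 7744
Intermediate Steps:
B(h, X) = 81 (B(h, X) = 9² = 81)
l(n, b) = b + 5*n (l(n, b) = 5*n + b = b + 5*n)
I(v, t) = -78 - v (I(v, t) = (3 - 1*81) - v = (3 - 81) - v = -78 - v)
c = 88 (c = 4 - (-78 - 1*6) = 4 - (-78 - 6) = 4 - 1*(-84) = 4 + 84 = 88)
c² = 88² = 7744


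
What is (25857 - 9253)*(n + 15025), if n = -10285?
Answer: 78702960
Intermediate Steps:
(25857 - 9253)*(n + 15025) = (25857 - 9253)*(-10285 + 15025) = 16604*4740 = 78702960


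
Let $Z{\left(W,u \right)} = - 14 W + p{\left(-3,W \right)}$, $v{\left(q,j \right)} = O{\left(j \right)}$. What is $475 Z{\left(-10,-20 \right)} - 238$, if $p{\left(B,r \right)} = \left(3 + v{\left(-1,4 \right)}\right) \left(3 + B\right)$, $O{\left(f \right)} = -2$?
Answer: $66262$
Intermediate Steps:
$v{\left(q,j \right)} = -2$
$p{\left(B,r \right)} = 3 + B$ ($p{\left(B,r \right)} = \left(3 - 2\right) \left(3 + B\right) = 1 \left(3 + B\right) = 3 + B$)
$Z{\left(W,u \right)} = - 14 W$ ($Z{\left(W,u \right)} = - 14 W + \left(3 - 3\right) = - 14 W + 0 = - 14 W$)
$475 Z{\left(-10,-20 \right)} - 238 = 475 \left(\left(-14\right) \left(-10\right)\right) - 238 = 475 \cdot 140 - 238 = 66500 - 238 = 66262$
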